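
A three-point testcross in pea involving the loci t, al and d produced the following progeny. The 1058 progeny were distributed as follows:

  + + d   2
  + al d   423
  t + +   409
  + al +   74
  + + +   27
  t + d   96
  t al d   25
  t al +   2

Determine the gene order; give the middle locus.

al

The two most frequent reciprocal classes, + al d and t + +, are the parental types, so the F1 was + al d / t + +.
The two rarest classes, + + d and t al +, are the double crossovers. Comparing them with the parentals, only the al allele has switched, so al is the middle locus and the order is d – al – t.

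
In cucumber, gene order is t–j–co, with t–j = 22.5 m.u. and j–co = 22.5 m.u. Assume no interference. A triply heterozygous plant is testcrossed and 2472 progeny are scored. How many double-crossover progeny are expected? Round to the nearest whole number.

125

Map distances give recombination frequencies of 0.225 and 0.225 for the two intervals.
With no interference, expected double-crossover frequency = 0.225 × 0.225 = 0.05063.
Expected number = 0.05063 × 2472 = 125.15 ≈ 125.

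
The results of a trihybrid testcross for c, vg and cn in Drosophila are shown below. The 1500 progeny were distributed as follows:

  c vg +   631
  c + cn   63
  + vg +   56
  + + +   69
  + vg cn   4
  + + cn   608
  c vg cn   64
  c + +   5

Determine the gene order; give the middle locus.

vg

The two most frequent reciprocal classes, + + cn and c vg +, are the parental types, so the F1 was + + cn / c vg +.
The two rarest classes, + vg cn and c + +, are the double crossovers. Comparing them with the parentals, only the vg allele has switched, so vg is the middle locus and the order is cn – vg – c.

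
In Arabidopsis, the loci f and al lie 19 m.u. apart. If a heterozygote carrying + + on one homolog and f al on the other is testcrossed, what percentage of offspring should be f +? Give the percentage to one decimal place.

9.5%

A map distance of 19 m.u. corresponds to a recombination frequency of 0.190.
The F1 is + + / f al, so f + is a recombinant gamete class with expected frequency r/2 = 0.190/2 = 0.0950.
That is 0.0950 = 9.5% of the progeny.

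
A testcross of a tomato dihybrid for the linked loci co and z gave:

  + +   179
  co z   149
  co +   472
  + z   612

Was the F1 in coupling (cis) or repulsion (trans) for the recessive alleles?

The two most frequent classes are + z (612) and co + (472); these are the parental (non-recombinant) types.
So the F1 carried + z on one chromosome and co + on the other — the recessive alleles are on opposite chromosomes (trans / repulsion).

trans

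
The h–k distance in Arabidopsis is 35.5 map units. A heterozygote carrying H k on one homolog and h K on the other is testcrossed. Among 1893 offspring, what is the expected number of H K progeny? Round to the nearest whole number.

A map distance of 35.5 map units corresponds to a recombination frequency of 0.355.
The F1 is H k / h K, so H K is a recombinant gamete class with expected frequency r/2 = 0.355/2 = 0.1775.
Expected number = 0.1775 × 1893 = 336.01 ≈ 336.

336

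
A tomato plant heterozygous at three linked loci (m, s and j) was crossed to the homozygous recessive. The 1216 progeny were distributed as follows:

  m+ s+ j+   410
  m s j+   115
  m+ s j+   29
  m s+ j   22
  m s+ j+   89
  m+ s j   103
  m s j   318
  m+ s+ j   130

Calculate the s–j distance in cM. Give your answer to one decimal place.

The two most frequent reciprocal classes, m s j and m+ s+ j+, are the parental types, so the F1 was m s j / m+ s+ j+.
The two rarest classes, m s+ j and m+ s j+, are the double crossovers. Comparing them with the parentals, only the s allele has switched, so s is the middle locus and the order is j – s – m.
Crossovers in the j–s interval produce the single-crossover classes m s j+ and m+ s+ j (115 + 130 = 245) plus the double crossovers (51).
RF(j–s) = (245 + 51) / 1216 = 296/1216 = 0.2434 → 24.3 cM.

24.3 cM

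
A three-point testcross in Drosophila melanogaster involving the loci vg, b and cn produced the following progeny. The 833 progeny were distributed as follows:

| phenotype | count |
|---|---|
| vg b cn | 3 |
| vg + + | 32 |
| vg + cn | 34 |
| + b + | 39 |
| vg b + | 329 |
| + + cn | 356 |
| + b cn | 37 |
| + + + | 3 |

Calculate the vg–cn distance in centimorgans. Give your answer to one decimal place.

The two most frequent reciprocal classes, vg b + and + + cn, are the parental types, so the F1 was vg b + / + + cn.
The two rarest classes, vg b cn and + + +, are the double crossovers. Comparing them with the parentals, only the cn allele has switched, so cn is the middle locus and the order is b – cn – vg.
Crossovers in the cn–vg interval produce the single-crossover classes + b + and vg + cn (39 + 34 = 73) plus the double crossovers (6).
RF(cn–vg) = (73 + 6) / 833 = 79/833 = 0.0948 → 9.5 centimorgans.

9.5 centimorgans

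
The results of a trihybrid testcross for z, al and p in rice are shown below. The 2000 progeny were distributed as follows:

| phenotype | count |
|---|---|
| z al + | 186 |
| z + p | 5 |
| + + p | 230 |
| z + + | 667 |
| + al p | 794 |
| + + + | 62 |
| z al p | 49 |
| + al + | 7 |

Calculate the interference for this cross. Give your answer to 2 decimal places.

0.54

The two most frequent reciprocal classes, z + + and + al p, are the parental types, so the F1 was z + + / + al p.
The two rarest classes, z + p and + al +, are the double crossovers. Comparing them with the parentals, only the p allele has switched, so p is the middle locus and the order is z – p – al.
z–p: (111 + 12)/2000 = 0.0615; p–al: (416 + 12)/2000 = 0.2140.
Expected DCO frequency = 0.0615 × 0.2140 ≈ 0.01316; observed = 12/2000 ≈ 0.00600.
Coefficient of coincidence = 0.00600/0.01316 ≈ 0.46; interference = 1 − 0.46 = 0.54.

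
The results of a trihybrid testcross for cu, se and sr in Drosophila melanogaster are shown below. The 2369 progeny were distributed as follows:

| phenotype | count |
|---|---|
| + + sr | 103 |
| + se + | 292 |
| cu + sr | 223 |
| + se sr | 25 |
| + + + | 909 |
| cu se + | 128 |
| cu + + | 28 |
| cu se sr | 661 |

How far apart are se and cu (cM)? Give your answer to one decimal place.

The two most frequent reciprocal classes, + + + and cu se sr, are the parental types, so the F1 was + + + / cu se sr.
The two rarest classes, cu + + and + se sr, are the double crossovers. Comparing them with the parentals, only the cu allele has switched, so cu is the middle locus and the order is se – cu – sr.
Crossovers in the se–cu interval produce the single-crossover classes + se + and cu + sr (292 + 223 = 515) plus the double crossovers (53).
RF(se–cu) = (515 + 53) / 2369 = 568/2369 = 0.2398 → 24.0 cM.

24.0 cM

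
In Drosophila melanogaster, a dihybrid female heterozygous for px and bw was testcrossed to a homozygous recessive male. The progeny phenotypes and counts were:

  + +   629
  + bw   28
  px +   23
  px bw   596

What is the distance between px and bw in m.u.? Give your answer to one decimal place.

The two most frequent classes, + + (629) and px bw (596), are the parental types, so the F1 was + + / px bw.
The recombinant classes are + bw and px +: 28 + 23 = 51.
Recombination frequency = 51/1276 = 0.0400 ≈ 4.0%, i.e. 4.0 m.u.

4.0 m.u.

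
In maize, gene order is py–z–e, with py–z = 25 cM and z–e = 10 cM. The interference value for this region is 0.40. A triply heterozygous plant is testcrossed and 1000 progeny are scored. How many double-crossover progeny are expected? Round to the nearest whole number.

Map distances give recombination frequencies of 0.250 and 0.100 for the two intervals.
With interference 0.40 (so coincidence = 0.60), expected double-crossover frequency = 0.250 × 0.100 × 0.60 = 0.01500.
Expected number = 0.01500 × 1000 = 15.00 ≈ 15.

15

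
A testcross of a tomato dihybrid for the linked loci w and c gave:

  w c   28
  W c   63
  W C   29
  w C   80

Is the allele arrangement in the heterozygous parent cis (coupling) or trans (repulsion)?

trans

The two most frequent classes are W c (63) and w C (80); these are the parental (non-recombinant) types.
So the F1 carried W c on one chromosome and w C on the other — the recessive alleles are on opposite chromosomes (trans / repulsion).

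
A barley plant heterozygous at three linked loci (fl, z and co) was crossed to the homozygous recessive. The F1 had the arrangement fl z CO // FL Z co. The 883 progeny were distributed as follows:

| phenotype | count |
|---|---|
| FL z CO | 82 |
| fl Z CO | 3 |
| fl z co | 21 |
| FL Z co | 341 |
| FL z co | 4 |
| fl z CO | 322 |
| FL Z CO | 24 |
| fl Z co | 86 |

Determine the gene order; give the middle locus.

z

The two rarest classes, fl Z CO and FL z co, are the double crossovers. Comparing them with the parentals, only the z allele has switched, so z is the middle locus and the order is co – z – fl.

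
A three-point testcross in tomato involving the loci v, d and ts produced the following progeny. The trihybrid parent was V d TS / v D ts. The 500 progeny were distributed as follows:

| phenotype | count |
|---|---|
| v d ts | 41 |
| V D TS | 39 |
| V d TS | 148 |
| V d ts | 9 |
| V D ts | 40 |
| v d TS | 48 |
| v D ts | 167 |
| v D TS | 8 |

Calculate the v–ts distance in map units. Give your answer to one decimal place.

The two rarest classes, V d ts and v D TS, are the double crossovers. Comparing them with the parentals, only the ts allele has switched, so ts is the middle locus and the order is v – ts – d.
Crossovers in the v–ts interval produce the single-crossover classes v d TS and V D ts (48 + 40 = 88) plus the double crossovers (17).
RF(v–ts) = (88 + 17) / 500 = 105/500 = 0.2100 → 21.0 map units.

21.0 map units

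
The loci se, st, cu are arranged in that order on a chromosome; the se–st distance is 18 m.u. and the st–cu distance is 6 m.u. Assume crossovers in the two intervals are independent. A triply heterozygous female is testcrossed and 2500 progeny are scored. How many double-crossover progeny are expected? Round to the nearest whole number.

Map distances give recombination frequencies of 0.180 and 0.060 for the two intervals.
With no interference, expected double-crossover frequency = 0.180 × 0.060 = 0.01080.
Expected number = 0.01080 × 2500 = 27.00 ≈ 27.

27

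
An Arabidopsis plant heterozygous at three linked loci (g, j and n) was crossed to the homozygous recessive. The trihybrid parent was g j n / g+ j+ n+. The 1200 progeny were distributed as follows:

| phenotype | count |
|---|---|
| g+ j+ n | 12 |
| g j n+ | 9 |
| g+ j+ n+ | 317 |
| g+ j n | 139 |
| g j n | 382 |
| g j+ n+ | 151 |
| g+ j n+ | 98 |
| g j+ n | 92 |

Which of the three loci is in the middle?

The two rarest classes, g j n+ and g+ j+ n, are the double crossovers. Comparing them with the parentals, only the n allele has switched, so n is the middle locus and the order is j – n – g.

n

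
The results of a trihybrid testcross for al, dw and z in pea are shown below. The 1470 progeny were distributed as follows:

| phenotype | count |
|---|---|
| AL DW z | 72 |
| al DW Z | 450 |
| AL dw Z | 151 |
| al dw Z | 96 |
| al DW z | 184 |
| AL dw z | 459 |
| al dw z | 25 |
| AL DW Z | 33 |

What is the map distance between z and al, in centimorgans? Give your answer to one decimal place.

The two most frequent reciprocal classes, AL dw z and al DW Z, are the parental types, so the F1 was AL dw z / al DW Z.
The two rarest classes, al dw z and AL DW Z, are the double crossovers. Comparing them with the parentals, only the al allele has switched, so al is the middle locus and the order is dw – al – z.
Crossovers in the al–z interval produce the single-crossover classes AL dw Z and al DW z (151 + 184 = 335) plus the double crossovers (58).
RF(al–z) = (335 + 58) / 1470 = 393/1470 = 0.2673 → 26.7 centimorgans.

26.7 centimorgans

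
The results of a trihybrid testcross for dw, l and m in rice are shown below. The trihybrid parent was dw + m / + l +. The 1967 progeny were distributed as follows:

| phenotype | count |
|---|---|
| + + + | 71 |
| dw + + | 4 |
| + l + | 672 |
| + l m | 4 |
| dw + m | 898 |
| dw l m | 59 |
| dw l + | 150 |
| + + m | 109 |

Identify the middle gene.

The two rarest classes, dw + + and + l m, are the double crossovers. Comparing them with the parentals, only the m allele has switched, so m is the middle locus and the order is dw – m – l.

m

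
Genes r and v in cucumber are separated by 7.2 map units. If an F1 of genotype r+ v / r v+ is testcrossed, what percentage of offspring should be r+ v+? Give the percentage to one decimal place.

A map distance of 7.2 map units corresponds to a recombination frequency of 0.072.
The F1 is r+ v / r v+, so r+ v+ is a recombinant gamete class with expected frequency r/2 = 0.072/2 = 0.0360.
That is 0.0360 = 3.6% of the progeny.

3.6%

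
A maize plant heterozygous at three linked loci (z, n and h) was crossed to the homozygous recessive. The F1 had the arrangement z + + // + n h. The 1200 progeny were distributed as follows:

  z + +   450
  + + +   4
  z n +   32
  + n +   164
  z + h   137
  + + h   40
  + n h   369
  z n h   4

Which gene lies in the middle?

The two rarest classes, + + + and z n h, are the double crossovers. Comparing them with the parentals, only the z allele has switched, so z is the middle locus and the order is n – z – h.

z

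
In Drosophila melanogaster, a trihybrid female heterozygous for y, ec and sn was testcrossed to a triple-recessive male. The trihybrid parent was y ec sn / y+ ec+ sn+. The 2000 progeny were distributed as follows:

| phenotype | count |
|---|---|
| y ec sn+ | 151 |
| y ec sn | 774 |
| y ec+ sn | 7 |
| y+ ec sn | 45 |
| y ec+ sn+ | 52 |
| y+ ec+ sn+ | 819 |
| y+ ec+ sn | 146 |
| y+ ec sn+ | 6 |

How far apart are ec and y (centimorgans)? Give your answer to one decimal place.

5.5 centimorgans

The two rarest classes, y ec+ sn and y+ ec sn+, are the double crossovers. Comparing them with the parentals, only the ec allele has switched, so ec is the middle locus and the order is sn – ec – y.
Crossovers in the ec–y interval produce the single-crossover classes y+ ec sn and y ec+ sn+ (45 + 52 = 97) plus the double crossovers (13).
RF(ec–y) = (97 + 13) / 2000 = 110/2000 = 0.0550 → 5.5 centimorgans.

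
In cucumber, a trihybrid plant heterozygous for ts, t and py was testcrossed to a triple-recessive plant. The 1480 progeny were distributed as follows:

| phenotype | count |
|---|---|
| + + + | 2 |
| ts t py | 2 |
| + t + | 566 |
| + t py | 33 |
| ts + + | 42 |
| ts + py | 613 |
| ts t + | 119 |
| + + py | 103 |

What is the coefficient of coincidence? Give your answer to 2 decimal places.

0.33

The two most frequent reciprocal classes, + t + and ts + py, are the parental types, so the F1 was + t + / ts + py.
The two rarest classes, + + + and ts t py, are the double crossovers. Comparing them with the parentals, only the t allele has switched, so t is the middle locus and the order is ts – t – py.
ts–t: (222 + 4)/1480 = 0.1527; t–py: (75 + 4)/1480 = 0.0534.
Expected DCO frequency = 0.1527 × 0.0534 ≈ 0.00815; observed = 4/1480 ≈ 0.00270.
Coefficient of coincidence = 0.00270/0.00815 ≈ 0.33.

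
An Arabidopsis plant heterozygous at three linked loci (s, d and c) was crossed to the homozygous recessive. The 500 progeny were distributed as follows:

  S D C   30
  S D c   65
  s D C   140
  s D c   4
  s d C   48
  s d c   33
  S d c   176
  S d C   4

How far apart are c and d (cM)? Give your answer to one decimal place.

24.2 cM

The two most frequent reciprocal classes, S d c and s D C, are the parental types, so the F1 was S d c / s D C.
The two rarest classes, S d C and s D c, are the double crossovers. Comparing them with the parentals, only the c allele has switched, so c is the middle locus and the order is d – c – s.
Crossovers in the d–c interval produce the single-crossover classes S D c and s d C (65 + 48 = 113) plus the double crossovers (8).
RF(d–c) = (113 + 8) / 500 = 121/500 = 0.2420 → 24.2 cM.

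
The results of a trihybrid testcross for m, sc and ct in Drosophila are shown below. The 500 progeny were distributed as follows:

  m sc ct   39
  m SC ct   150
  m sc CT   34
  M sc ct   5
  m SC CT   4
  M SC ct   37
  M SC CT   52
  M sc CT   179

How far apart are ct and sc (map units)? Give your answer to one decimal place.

The two most frequent reciprocal classes, M sc CT and m SC ct, are the parental types, so the F1 was M sc CT / m SC ct.
The two rarest classes, M sc ct and m SC CT, are the double crossovers. Comparing them with the parentals, only the ct allele has switched, so ct is the middle locus and the order is sc – ct – m.
Crossovers in the sc–ct interval produce the single-crossover classes M SC CT and m sc ct (52 + 39 = 91) plus the double crossovers (9).
RF(sc–ct) = (91 + 9) / 500 = 100/500 = 0.2000 → 20.0 map units.

20.0 map units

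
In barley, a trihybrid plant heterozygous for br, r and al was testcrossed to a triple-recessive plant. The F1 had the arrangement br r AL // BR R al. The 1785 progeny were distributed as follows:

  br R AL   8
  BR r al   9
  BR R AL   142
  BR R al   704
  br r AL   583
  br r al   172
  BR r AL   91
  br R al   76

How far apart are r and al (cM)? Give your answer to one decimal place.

The two rarest classes, br R AL and BR r al, are the double crossovers. Comparing them with the parentals, only the r allele has switched, so r is the middle locus and the order is br – r – al.
Crossovers in the r–al interval produce the single-crossover classes br r al and BR R AL (172 + 142 = 314) plus the double crossovers (17).
RF(r–al) = (314 + 17) / 1785 = 331/1785 = 0.1854 → 18.5 cM.

18.5 cM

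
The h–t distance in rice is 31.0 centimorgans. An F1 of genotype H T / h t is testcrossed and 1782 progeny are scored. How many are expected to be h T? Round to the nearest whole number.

A map distance of 31.0 centimorgans corresponds to a recombination frequency of 0.310.
The F1 is H T / h t, so h T is a recombinant gamete class with expected frequency r/2 = 0.310/2 = 0.1550.
Expected number = 0.1550 × 1782 = 276.21 ≈ 276.

276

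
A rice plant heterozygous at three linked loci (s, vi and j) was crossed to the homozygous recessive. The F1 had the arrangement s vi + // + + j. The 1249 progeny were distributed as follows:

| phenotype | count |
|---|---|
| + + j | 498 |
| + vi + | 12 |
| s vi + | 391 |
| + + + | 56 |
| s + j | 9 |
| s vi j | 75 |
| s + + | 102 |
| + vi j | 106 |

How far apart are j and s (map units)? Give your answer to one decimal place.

12.2 map units

The two rarest classes, + vi + and s + j, are the double crossovers. Comparing them with the parentals, only the s allele has switched, so s is the middle locus and the order is vi – s – j.
Crossovers in the s–j interval produce the single-crossover classes s vi j and + + + (75 + 56 = 131) plus the double crossovers (21).
RF(s–j) = (131 + 21) / 1249 = 152/1249 = 0.1217 → 12.2 map units.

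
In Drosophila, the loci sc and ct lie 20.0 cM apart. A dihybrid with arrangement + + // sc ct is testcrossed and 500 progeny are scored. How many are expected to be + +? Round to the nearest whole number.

200

A map distance of 20.0 cM corresponds to a recombination frequency of 0.200.
The F1 is + + / sc ct, so + + is a parental gamete class with expected frequency (1 − r)/2 = 0.800/2 = 0.4000.
Expected number = 0.4000 × 500 = 200.00 ≈ 200.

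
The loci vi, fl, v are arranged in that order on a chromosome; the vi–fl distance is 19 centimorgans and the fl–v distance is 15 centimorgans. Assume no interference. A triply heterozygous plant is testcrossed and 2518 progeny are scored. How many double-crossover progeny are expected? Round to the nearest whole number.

72

Map distances give recombination frequencies of 0.190 and 0.150 for the two intervals.
With no interference, expected double-crossover frequency = 0.190 × 0.150 = 0.02850.
Expected number = 0.02850 × 2518 = 71.76 ≈ 72.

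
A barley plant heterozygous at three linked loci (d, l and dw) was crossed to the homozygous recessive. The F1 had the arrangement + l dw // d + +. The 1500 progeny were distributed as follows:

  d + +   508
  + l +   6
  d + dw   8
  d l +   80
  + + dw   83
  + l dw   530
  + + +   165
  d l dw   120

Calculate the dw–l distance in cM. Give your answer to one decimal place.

The two rarest classes, + l + and d + dw, are the double crossovers. Comparing them with the parentals, only the dw allele has switched, so dw is the middle locus and the order is l – dw – d.
Crossovers in the l–dw interval produce the single-crossover classes + + dw and d l + (83 + 80 = 163) plus the double crossovers (14).
RF(l–dw) = (163 + 14) / 1500 = 177/1500 = 0.1180 → 11.8 cM.

11.8 cM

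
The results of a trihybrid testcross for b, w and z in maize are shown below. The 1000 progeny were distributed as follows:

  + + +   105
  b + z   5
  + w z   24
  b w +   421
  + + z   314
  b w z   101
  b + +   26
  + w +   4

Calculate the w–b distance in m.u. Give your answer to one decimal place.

5.9 m.u.

The two most frequent reciprocal classes, + + z and b w +, are the parental types, so the F1 was + + z / b w +.
The two rarest classes, b + z and + w +, are the double crossovers. Comparing them with the parentals, only the b allele has switched, so b is the middle locus and the order is w – b – z.
Crossovers in the w–b interval produce the single-crossover classes + w z and b + + (24 + 26 = 50) plus the double crossovers (9).
RF(w–b) = (50 + 9) / 1000 = 59/1000 = 0.0590 → 5.9 m.u.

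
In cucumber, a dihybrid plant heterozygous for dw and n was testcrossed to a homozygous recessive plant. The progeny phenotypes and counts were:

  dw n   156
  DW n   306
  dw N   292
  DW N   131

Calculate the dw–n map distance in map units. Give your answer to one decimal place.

The two most frequent classes, DW n (306) and dw N (292), are the parental types, so the F1 was DW n / dw N.
The recombinant classes are DW N and dw n: 131 + 156 = 287.
Recombination frequency = 287/885 = 0.3243 ≈ 32.4%, i.e. 32.4 map units.

32.4 map units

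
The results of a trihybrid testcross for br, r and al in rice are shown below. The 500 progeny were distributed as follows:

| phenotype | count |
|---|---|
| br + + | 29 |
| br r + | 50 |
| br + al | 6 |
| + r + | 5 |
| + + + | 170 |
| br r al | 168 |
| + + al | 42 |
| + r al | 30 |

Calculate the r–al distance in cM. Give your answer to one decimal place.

The two most frequent reciprocal classes, br r al and + + +, are the parental types, so the F1 was br r al / + + +.
The two rarest classes, br + al and + r +, are the double crossovers. Comparing them with the parentals, only the r allele has switched, so r is the middle locus and the order is al – r – br.
Crossovers in the al–r interval produce the single-crossover classes br r + and + + al (50 + 42 = 92) plus the double crossovers (11).
RF(al–r) = (92 + 11) / 500 = 103/500 = 0.2060 → 20.6 cM.

20.6 cM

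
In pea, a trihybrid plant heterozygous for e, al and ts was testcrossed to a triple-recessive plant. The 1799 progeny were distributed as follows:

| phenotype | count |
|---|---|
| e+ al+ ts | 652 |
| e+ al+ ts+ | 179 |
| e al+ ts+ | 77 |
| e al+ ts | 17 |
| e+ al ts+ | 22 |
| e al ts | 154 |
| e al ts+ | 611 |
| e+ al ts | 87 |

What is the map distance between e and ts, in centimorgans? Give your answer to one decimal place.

20.7 centimorgans

The two most frequent reciprocal classes, e+ al+ ts and e al ts+, are the parental types, so the F1 was e+ al+ ts / e al ts+.
The two rarest classes, e al+ ts and e+ al ts+, are the double crossovers. Comparing them with the parentals, only the e allele has switched, so e is the middle locus and the order is al – e – ts.
Crossovers in the e–ts interval produce the single-crossover classes e+ al+ ts+ and e al ts (179 + 154 = 333) plus the double crossovers (39).
RF(e–ts) = (333 + 39) / 1799 = 372/1799 = 0.2068 → 20.7 centimorgans.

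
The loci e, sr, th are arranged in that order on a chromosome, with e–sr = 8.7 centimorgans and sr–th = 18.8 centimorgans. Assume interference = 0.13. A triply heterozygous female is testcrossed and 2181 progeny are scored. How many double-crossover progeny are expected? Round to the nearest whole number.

31

Map distances give recombination frequencies of 0.087 and 0.188 for the two intervals.
With interference 0.13 (so coincidence = 0.87), expected double-crossover frequency = 0.087 × 0.188 × 0.87 = 0.01423.
Expected number = 0.01423 × 2181 = 31.04 ≈ 31.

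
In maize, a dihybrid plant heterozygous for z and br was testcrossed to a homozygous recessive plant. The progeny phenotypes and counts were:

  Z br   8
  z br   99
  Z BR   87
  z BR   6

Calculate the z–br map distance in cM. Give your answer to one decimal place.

The two most frequent classes, Z BR (87) and z br (99), are the parental types, so the F1 was Z BR / z br.
The recombinant classes are Z br and z BR: 8 + 6 = 14.
Recombination frequency = 14/200 = 0.0700 ≈ 7.0%, i.e. 7.0 cM.

7.0 cM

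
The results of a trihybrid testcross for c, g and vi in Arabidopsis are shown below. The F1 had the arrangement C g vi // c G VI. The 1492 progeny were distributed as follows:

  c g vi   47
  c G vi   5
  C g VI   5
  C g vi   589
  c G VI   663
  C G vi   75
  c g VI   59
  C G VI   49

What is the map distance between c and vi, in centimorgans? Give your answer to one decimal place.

The two rarest classes, C g VI and c G vi, are the double crossovers. Comparing them with the parentals, only the vi allele has switched, so vi is the middle locus and the order is c – vi – g.
Crossovers in the c–vi interval produce the single-crossover classes c g vi and C G VI (47 + 49 = 96) plus the double crossovers (10).
RF(c–vi) = (96 + 10) / 1492 = 106/1492 = 0.0710 → 7.1 centimorgans.

7.1 centimorgans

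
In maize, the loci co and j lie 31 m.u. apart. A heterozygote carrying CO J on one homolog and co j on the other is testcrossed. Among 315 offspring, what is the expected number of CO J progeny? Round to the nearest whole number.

109

A map distance of 31 m.u. corresponds to a recombination frequency of 0.310.
The F1 is CO J / co j, so CO J is a parental gamete class with expected frequency (1 − r)/2 = 0.690/2 = 0.3450.
Expected number = 0.3450 × 315 = 108.67 ≈ 109.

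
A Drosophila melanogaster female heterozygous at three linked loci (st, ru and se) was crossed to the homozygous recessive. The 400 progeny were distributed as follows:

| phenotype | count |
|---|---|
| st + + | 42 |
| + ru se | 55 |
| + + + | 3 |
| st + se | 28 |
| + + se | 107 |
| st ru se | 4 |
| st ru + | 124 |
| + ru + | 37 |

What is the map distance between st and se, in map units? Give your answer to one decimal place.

18.0 map units

The two most frequent reciprocal classes, + + se and st ru +, are the parental types, so the F1 was + + se / st ru +.
The two rarest classes, + + + and st ru se, are the double crossovers. Comparing them with the parentals, only the se allele has switched, so se is the middle locus and the order is st – se – ru.
Crossovers in the st–se interval produce the single-crossover classes st + se and + ru + (28 + 37 = 65) plus the double crossovers (7).
RF(st–se) = (65 + 7) / 400 = 72/400 = 0.1800 → 18.0 map units.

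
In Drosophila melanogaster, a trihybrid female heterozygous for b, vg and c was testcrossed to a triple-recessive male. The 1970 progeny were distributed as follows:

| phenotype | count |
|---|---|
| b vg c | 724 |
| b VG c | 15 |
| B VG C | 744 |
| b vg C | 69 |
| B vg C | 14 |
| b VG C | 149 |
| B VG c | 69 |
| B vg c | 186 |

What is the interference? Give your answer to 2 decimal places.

The two most frequent reciprocal classes, B VG C and b vg c, are the parental types, so the F1 was B VG C / b vg c.
The two rarest classes, B vg C and b VG c, are the double crossovers. Comparing them with the parentals, only the vg allele has switched, so vg is the middle locus and the order is c – vg – b.
c–vg: (138 + 29)/1970 = 0.0848; vg–b: (335 + 29)/1970 = 0.1848.
Expected DCO frequency = 0.0848 × 0.1848 ≈ 0.01567; observed = 29/1970 ≈ 0.01472.
Coefficient of coincidence = 0.01472/0.01567 ≈ 0.94; interference = 1 − 0.94 = 0.06.

0.06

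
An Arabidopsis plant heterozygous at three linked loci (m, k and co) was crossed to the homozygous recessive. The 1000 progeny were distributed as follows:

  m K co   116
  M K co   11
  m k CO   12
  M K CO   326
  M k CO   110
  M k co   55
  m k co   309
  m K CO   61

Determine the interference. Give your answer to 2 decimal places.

The two most frequent reciprocal classes, M K CO and m k co, are the parental types, so the F1 was M K CO / m k co.
The two rarest classes, M K co and m k CO, are the double crossovers. Comparing them with the parentals, only the co allele has switched, so co is the middle locus and the order is k – co – m.
k–co: (226 + 23)/1000 = 0.2490; co–m: (116 + 23)/1000 = 0.1390.
Expected DCO frequency = 0.2490 × 0.1390 ≈ 0.03461; observed = 23/1000 ≈ 0.02300.
Coefficient of coincidence = 0.02300/0.03461 ≈ 0.66; interference = 1 − 0.66 = 0.34.

0.34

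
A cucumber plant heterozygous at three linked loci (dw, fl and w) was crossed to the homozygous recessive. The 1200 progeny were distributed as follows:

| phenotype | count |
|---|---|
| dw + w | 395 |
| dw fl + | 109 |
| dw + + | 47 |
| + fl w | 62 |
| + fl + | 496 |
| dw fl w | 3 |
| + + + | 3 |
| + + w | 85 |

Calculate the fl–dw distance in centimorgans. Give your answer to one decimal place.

16.7 centimorgans

The two most frequent reciprocal classes, dw + w and + fl +, are the parental types, so the F1 was dw + w / + fl +.
The two rarest classes, dw fl w and + + +, are the double crossovers. Comparing them with the parentals, only the fl allele has switched, so fl is the middle locus and the order is dw – fl – w.
Crossovers in the dw–fl interval produce the single-crossover classes + + w and dw fl + (85 + 109 = 194) plus the double crossovers (6).
RF(dw–fl) = (194 + 6) / 1200 = 200/1200 = 0.1667 → 16.7 centimorgans.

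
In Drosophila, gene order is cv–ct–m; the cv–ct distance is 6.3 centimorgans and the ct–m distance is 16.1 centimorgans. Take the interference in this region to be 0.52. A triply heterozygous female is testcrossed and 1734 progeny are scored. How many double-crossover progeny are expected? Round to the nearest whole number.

8

Map distances give recombination frequencies of 0.063 and 0.161 for the two intervals.
With interference 0.52 (so coincidence = 0.48), expected double-crossover frequency = 0.063 × 0.161 × 0.48 = 0.00487.
Expected number = 0.00487 × 1734 = 8.44 ≈ 8.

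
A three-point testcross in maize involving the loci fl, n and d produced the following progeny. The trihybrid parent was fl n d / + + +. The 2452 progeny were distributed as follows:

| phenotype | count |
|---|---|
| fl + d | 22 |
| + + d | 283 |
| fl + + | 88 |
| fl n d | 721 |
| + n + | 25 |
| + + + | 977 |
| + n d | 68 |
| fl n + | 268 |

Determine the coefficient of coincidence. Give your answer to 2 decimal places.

The two rarest classes, fl + d and + n +, are the double crossovers. Comparing them with the parentals, only the n allele has switched, so n is the middle locus and the order is d – n – fl.
d–n: (551 + 47)/2452 = 0.2439; n–fl: (156 + 47)/2452 = 0.0828.
Expected DCO frequency = 0.2439 × 0.0828 ≈ 0.02019; observed = 47/2452 ≈ 0.01917.
Coefficient of coincidence = 0.01917/0.02019 ≈ 0.95.

0.95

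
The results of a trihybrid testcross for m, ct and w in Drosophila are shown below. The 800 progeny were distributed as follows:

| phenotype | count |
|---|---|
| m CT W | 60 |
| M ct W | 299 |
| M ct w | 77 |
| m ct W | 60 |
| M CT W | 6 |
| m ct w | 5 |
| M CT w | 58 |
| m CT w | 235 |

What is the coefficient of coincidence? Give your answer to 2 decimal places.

0.46

The two most frequent reciprocal classes, m CT w and M ct W, are the parental types, so the F1 was m CT w / M ct W.
The two rarest classes, m ct w and M CT W, are the double crossovers. Comparing them with the parentals, only the ct allele has switched, so ct is the middle locus and the order is w – ct – m.
w–ct: (137 + 11)/800 = 0.1850; ct–m: (118 + 11)/800 = 0.1613.
Expected DCO frequency = 0.1850 × 0.1613 ≈ 0.02984; observed = 11/800 ≈ 0.01375.
Coefficient of coincidence = 0.01375/0.02984 ≈ 0.46.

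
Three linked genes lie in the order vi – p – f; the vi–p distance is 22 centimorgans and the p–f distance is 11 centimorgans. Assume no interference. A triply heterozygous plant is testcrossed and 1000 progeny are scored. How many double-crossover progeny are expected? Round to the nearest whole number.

Map distances give recombination frequencies of 0.220 and 0.110 for the two intervals.
With no interference, expected double-crossover frequency = 0.220 × 0.110 = 0.02420.
Expected number = 0.02420 × 1000 = 24.20 ≈ 24.

24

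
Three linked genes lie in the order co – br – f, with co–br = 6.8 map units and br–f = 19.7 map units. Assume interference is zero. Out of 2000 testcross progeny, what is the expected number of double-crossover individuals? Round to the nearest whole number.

Map distances give recombination frequencies of 0.068 and 0.197 for the two intervals.
With no interference, expected double-crossover frequency = 0.068 × 0.197 = 0.01340.
Expected number = 0.01340 × 2000 = 26.79 ≈ 27.

27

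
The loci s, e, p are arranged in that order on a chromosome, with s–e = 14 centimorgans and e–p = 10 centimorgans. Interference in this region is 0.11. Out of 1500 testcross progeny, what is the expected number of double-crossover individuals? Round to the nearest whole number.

Map distances give recombination frequencies of 0.140 and 0.100 for the two intervals.
With interference 0.11 (so coincidence = 0.89), expected double-crossover frequency = 0.140 × 0.100 × 0.89 = 0.01246.
Expected number = 0.01246 × 1500 = 18.69 ≈ 19.

19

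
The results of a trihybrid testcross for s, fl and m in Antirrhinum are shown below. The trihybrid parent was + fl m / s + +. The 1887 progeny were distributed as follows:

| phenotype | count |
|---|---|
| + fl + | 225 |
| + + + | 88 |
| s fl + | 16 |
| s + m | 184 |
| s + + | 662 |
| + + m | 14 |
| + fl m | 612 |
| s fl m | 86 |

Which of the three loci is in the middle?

fl

The two rarest classes, + + m and s fl +, are the double crossovers. Comparing them with the parentals, only the fl allele has switched, so fl is the middle locus and the order is s – fl – m.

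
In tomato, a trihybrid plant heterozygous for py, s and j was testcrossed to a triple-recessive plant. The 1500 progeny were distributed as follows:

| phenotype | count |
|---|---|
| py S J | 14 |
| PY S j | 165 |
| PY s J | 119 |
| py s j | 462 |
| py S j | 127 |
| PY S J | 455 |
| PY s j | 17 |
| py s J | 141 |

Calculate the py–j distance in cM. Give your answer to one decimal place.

The two most frequent reciprocal classes, py s j and PY S J, are the parental types, so the F1 was py s j / PY S J.
The two rarest classes, PY s j and py S J, are the double crossovers. Comparing them with the parentals, only the py allele has switched, so py is the middle locus and the order is s – py – j.
Crossovers in the py–j interval produce the single-crossover classes py s J and PY S j (141 + 165 = 306) plus the double crossovers (31).
RF(py–j) = (306 + 31) / 1500 = 337/1500 = 0.2247 → 22.5 cM.

22.5 cM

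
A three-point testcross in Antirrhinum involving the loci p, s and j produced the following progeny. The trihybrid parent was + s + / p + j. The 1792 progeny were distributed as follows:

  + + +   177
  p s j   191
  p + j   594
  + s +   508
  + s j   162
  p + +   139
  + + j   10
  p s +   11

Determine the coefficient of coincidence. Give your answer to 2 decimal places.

0.30

The two rarest classes, p s + and + + j, are the double crossovers. Comparing them with the parentals, only the p allele has switched, so p is the middle locus and the order is j – p – s.
j–p: (301 + 21)/1792 = 0.1797; p–s: (368 + 21)/1792 = 0.2171.
Expected DCO frequency = 0.1797 × 0.2171 ≈ 0.03901; observed = 21/1792 ≈ 0.01172.
Coefficient of coincidence = 0.01172/0.03901 ≈ 0.30.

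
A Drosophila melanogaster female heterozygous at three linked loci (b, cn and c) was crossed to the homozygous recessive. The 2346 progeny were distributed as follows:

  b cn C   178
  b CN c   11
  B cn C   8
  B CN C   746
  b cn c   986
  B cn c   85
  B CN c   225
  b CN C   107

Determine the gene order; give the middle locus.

cn

The two most frequent reciprocal classes, B CN C and b cn c, are the parental types, so the F1 was B CN C / b cn c.
The two rarest classes, B cn C and b CN c, are the double crossovers. Comparing them with the parentals, only the cn allele has switched, so cn is the middle locus and the order is b – cn – c.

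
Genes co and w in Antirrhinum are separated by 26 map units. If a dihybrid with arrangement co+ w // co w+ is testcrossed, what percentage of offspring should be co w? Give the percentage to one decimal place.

13.0%

A map distance of 26 map units corresponds to a recombination frequency of 0.260.
The F1 is co+ w / co w+, so co w is a recombinant gamete class with expected frequency r/2 = 0.260/2 = 0.1300.
That is 0.1300 = 13.0% of the progeny.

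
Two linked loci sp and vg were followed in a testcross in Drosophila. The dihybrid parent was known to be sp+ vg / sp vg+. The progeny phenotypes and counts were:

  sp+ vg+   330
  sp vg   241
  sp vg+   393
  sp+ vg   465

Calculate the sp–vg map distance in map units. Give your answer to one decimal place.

40.0 map units

The recombinant classes are sp+ vg+ and sp vg: 330 + 241 = 571.
Recombination frequency = 571/1429 = 0.3996 ≈ 40.0%, i.e. 40.0 map units.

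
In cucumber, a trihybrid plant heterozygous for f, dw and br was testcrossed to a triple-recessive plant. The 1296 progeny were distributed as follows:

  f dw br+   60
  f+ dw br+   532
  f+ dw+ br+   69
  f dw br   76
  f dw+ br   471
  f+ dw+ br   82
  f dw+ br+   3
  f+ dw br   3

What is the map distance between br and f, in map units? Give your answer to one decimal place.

11.4 map units

The two most frequent reciprocal classes, f dw+ br and f+ dw br+, are the parental types, so the F1 was f dw+ br / f+ dw br+.
The two rarest classes, f dw+ br+ and f+ dw br, are the double crossovers. Comparing them with the parentals, only the br allele has switched, so br is the middle locus and the order is dw – br – f.
Crossovers in the br–f interval produce the single-crossover classes f+ dw+ br and f dw br+ (82 + 60 = 142) plus the double crossovers (6).
RF(br–f) = (142 + 6) / 1296 = 148/1296 = 0.1142 → 11.4 map units.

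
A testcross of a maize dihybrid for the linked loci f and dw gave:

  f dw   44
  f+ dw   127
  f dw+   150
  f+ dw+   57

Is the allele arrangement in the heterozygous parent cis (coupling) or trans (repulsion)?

trans

The two most frequent classes are f+ dw (127) and f dw+ (150); these are the parental (non-recombinant) types.
So the F1 carried f+ dw on one chromosome and f dw+ on the other — the recessive alleles are on opposite chromosomes (trans / repulsion).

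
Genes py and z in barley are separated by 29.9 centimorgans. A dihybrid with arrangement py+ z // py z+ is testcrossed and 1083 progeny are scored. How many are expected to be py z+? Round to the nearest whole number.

380

A map distance of 29.9 centimorgans corresponds to a recombination frequency of 0.299.
The F1 is py+ z / py z+, so py z+ is a parental gamete class with expected frequency (1 − r)/2 = 0.701/2 = 0.3505.
Expected number = 0.3505 × 1083 = 379.59 ≈ 380.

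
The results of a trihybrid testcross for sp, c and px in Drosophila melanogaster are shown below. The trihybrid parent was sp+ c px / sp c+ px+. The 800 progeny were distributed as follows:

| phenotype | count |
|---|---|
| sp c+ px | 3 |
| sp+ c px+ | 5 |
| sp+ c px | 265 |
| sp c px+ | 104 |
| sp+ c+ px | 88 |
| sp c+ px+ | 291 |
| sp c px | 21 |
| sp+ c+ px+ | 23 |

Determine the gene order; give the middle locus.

px

The two rarest classes, sp+ c px+ and sp c+ px, are the double crossovers. Comparing them with the parentals, only the px allele has switched, so px is the middle locus and the order is c – px – sp.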